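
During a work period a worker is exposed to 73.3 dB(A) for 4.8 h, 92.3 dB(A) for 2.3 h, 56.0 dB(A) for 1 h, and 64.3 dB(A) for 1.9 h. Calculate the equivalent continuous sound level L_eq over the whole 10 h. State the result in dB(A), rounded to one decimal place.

86.0 dB(A)

Weight each interval's intensity by its duration and average over T = 10 h:
Σ tᵢ·10^(Lᵢ/10) = 4.8·10^(73.3/10) + 2.3·10^(92.3/10) + 1·10^(56.0/10) + 1.9·10^(64.3/10) = 4.014e+09.
L_eq = 10·log₁₀(4.014e+09/10) = 86.04 dB(A).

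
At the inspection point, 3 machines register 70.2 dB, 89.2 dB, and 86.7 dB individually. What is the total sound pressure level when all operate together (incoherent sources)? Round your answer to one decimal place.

91.2 dB

Incoherent sources combine by intensity addition: L_total = 10·log₁₀(Σ 10^(L_i/10)).
Σ 10^(L/10) = 10^(70.2/10) + 10^(89.2/10) + 10^(86.7/10) = 1.310e+09.
L_total = 10·log₁₀(1.310e+09) = 91.17 dB.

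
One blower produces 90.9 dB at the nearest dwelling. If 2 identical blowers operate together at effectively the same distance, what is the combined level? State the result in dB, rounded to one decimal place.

With 2 equal, uncorrelated contributions the intensity is 2× that of one unit, giving a rise of 10·log₁₀ 2.
L_total = 90.9 + 10·log₁₀(2) = 90.9 + 3.010 = 93.91 dB.

93.9 dB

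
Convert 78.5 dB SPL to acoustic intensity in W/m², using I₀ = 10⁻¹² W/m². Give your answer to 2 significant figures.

7.1e-05 W/m²

I/I₀ = 10^(78.5/10) = 7.079e+07, so I = 7.079e+07 × 10⁻¹² W/m².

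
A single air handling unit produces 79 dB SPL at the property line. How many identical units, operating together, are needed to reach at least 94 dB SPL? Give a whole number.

The shortfall is 94 − 79 = 15.0 dB, and N units add 10·log₁₀ N, so need 10·log₁₀ N ≥ 15.0.
N ≥ 10^(15.0/10) = 31.623, so N = 32.

32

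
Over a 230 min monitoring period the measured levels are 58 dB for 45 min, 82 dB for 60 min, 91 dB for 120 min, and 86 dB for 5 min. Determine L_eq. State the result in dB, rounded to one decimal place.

88.5 dB

L_eq = 10·log₁₀[(1/T)·Σ tᵢ·10^(Lᵢ/10)] with T = 230 min.
Σ tᵢ·10^(Lᵢ/10) = 45·10^(58/10) + 60·10^(82/10) + 120·10^(91/10) + 5·10^(86/10) = 1.626e+11.
L_eq = 10·log₁₀(1.626e+11/230) = 88.49 dB.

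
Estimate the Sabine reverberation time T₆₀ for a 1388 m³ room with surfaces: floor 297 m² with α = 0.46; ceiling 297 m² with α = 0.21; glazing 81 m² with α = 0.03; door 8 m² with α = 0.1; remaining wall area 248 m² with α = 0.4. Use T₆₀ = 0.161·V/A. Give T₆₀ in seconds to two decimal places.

A = Σ Sᵢαᵢ = 297·0.46 + 297·0.21 + 81·0.03 + 8·0.1 + 248·0.4 = 301.42 m².
T₆₀ = 0.161 × 1388 / 301.42 = 0.741 s.

0.74 s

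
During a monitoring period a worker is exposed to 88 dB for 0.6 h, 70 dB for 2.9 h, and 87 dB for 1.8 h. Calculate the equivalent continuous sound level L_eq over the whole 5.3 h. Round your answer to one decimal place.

Weight each interval's intensity by its duration and average over T = 5.3 h:
Σ tᵢ·10^(Lᵢ/10) = 0.6·10^(88/10) + 2.9·10^(70/10) + 1.8·10^(87/10) = 1.310e+09.
L_eq = 10·log₁₀(1.310e+09/5.3) = 83.93 dB.

83.9 dB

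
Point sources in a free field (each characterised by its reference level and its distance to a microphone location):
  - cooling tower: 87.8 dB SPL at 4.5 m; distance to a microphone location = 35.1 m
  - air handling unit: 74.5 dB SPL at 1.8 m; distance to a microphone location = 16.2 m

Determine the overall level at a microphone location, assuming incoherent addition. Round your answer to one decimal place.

Propagate each source to the receiver with L = L_ref − 20·log₁₀(r/r_ref), then add intensities.
cooling tower: 87.8 − 20·log₁₀(35.1/4.5) = 87.8 − 17.84 = 69.96 dB SPL.
air handling unit: 74.5 − 20·log₁₀(16.2/1.8) = 74.5 − 19.08 = 55.42 dB SPL.
Σ 10^(L/10) = 1.025e+07 → L_total = 10·log₁₀(1.025e+07) = 70.11 dB SPL.

70.1 dB SPL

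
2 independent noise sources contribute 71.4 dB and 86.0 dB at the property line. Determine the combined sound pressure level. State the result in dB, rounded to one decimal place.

86.1 dB

For uncorrelated sources the intensities add, so convert each level to linear form, sum, and take 10·log₁₀ of the total.
Σ 10^(L/10) = 10^(71.4/10) + 10^(86.0/10) = 4.119e+08.
L_total = 10·log₁₀(4.119e+08) = 86.15 dB.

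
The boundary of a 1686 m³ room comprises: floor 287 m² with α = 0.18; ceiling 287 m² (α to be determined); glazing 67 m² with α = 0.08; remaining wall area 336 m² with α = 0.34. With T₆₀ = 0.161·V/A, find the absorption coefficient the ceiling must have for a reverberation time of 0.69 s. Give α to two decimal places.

0.77

Required total absorption A = 0.161·1686/0.69 = 393.40 m².
Absorption from the other surfaces = 287·0.18 + 67·0.08 + 336·0.34 = 171.26 m², so the ceiling must supply 222.14 m² over 287 m².
α = 222.14/287 = 0.774.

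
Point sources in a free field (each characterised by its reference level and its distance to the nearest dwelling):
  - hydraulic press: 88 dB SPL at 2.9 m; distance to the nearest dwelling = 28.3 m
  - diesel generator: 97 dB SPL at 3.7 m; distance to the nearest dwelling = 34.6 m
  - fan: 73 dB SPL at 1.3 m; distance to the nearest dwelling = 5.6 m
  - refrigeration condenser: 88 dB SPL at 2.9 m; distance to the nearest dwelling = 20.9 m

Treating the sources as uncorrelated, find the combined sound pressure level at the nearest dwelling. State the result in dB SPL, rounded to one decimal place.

78.9 dB SPL

First find each source's level at the receiver (point-source: −20·log₁₀(r/r_ref)), then combine on an intensity basis.
hydraulic press: 88 − 20·log₁₀(28.3/2.9) = 88 − 19.79 = 68.21 dB SPL.
diesel generator: 97 − 20·log₁₀(34.6/3.7) = 97 − 19.42 = 77.58 dB SPL.
fan: 73 − 20·log₁₀(5.6/1.3) = 73 − 12.68 = 60.32 dB SPL.
refrigeration condenser: 88 − 20·log₁₀(20.9/2.9) = 88 − 17.15 = 70.85 dB SPL.
Σ 10^(L/10) = 7.716e+07 → L_total = 10·log₁₀(7.716e+07) = 78.87 dB SPL.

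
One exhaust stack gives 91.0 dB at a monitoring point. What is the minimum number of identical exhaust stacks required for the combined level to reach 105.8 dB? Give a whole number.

Need L₁ + 10·log₁₀ N ≥ 105.8, i.e. log₁₀ N ≥ 1.48.
N ≥ 10^(14.8/10) = 30.200, so N = 31.

31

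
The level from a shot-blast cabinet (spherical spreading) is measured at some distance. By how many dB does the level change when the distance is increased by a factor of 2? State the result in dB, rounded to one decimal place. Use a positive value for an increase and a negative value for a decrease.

Point-source spreading: ΔL = −20·log₁₀(r₂/r₁).
ΔL = −20·log₁₀(2) = -6.02 dB.

-6.0 dB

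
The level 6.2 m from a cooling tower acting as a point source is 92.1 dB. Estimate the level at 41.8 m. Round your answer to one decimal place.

75.5 dB

For a point source, L₂ = L₁ − 20·log₁₀(r₂/r₁).
L₂ = 92.1 − 20·log₁₀(41.8/6.2) = 92.1 − 16.576 = 75.52 dB.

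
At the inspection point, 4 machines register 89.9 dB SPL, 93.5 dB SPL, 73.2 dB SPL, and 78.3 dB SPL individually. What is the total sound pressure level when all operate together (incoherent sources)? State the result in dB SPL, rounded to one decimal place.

For uncorrelated sources the intensities add, so convert each level to linear form, sum, and take 10·log₁₀ of the total.
Σ 10^(L/10) = 10^(89.9/10) + 10^(93.5/10) + 10^(73.2/10) + 10^(78.3/10) = 3.304e+09.
L_total = 10·log₁₀(3.304e+09) = 95.19 dB SPL.

95.2 dB SPL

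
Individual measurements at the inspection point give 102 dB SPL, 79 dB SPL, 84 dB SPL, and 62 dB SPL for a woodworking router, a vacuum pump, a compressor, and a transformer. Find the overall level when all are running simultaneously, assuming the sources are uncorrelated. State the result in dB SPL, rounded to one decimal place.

Incoherent sources combine by intensity addition: L_total = 10·log₁₀(Σ 10^(L_i/10)).
Σ 10^(L/10) = 10^(102/10) + 10^(79/10) + 10^(84/10) + 10^(62/10) = 1.618e+10.
L_total = 10·log₁₀(1.618e+10) = 102.09 dB SPL.

102.1 dB SPL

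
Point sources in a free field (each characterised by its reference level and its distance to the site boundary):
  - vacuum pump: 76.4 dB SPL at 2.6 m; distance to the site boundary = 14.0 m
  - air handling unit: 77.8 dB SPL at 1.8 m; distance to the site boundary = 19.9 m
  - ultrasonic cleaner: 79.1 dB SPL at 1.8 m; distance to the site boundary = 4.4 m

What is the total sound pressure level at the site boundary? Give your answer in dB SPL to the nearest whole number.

Propagate each source to the receiver with L = L_ref − 20·log₁₀(r/r_ref), then add intensities.
vacuum pump: 76.4 − 20·log₁₀(14.0/2.6) = 76.4 − 14.62 = 61.78 dB SPL.
air handling unit: 77.8 − 20·log₁₀(19.9/1.8) = 77.8 − 20.87 = 56.93 dB SPL.
ultrasonic cleaner: 79.1 − 20·log₁₀(4.4/1.8) = 79.1 − 7.76 = 71.34 dB SPL.
Σ 10^(L/10) = 1.560e+07 → L_total = 10·log₁₀(1.560e+07) = 71.93 dB SPL.

72 dB SPL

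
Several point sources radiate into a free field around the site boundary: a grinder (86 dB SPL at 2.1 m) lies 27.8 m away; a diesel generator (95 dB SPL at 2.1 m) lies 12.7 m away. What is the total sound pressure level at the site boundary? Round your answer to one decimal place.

79.5 dB SPL

Propagate each source to the receiver with L = L_ref − 20·log₁₀(r/r_ref), then add intensities.
grinder: 86 − 20·log₁₀(27.8/2.1) = 86 − 22.44 = 63.56 dB SPL.
diesel generator: 95 − 20·log₁₀(12.7/2.1) = 95 − 15.63 = 79.37 dB SPL.
Σ 10^(L/10) = 8.873e+07 → L_total = 10·log₁₀(8.873e+07) = 79.48 dB SPL.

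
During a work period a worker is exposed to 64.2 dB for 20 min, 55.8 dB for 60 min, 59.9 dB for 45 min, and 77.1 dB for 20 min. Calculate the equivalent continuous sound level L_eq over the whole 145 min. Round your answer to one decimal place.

69.0 dB

L_eq = 10·log₁₀[(1/T)·Σ tᵢ·10^(Lᵢ/10)] with T = 145 min.
Σ tᵢ·10^(Lᵢ/10) = 20·10^(64.2/10) + 60·10^(55.8/10) + 45·10^(59.9/10) + 20·10^(77.1/10) = 1.145e+09.
L_eq = 10·log₁₀(1.145e+09/145) = 68.97 dB.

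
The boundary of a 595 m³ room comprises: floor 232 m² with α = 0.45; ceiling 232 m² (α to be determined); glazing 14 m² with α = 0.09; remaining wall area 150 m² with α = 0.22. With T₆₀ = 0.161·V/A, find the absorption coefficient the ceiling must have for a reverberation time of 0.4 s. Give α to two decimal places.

A = 0.161·V/T₆₀ = 0.161·595/0.4 = 239.49 m² sabins.
Absorption from the other surfaces = 232·0.45 + 14·0.09 + 150·0.22 = 138.66 m², so the ceiling must supply 100.83 m² over 232 m².
α = 100.83/232 = 0.435.

0.43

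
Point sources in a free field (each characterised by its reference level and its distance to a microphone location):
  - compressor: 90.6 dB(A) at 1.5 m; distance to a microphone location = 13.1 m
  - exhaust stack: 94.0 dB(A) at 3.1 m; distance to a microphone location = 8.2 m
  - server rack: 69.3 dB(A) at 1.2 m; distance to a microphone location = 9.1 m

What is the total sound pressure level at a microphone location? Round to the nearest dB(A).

First find each source's level at the receiver (point-source: −20·log₁₀(r/r_ref)), then combine on an intensity basis.
compressor: 90.6 − 20·log₁₀(13.1/1.5) = 90.6 − 18.82 = 71.78 dB(A).
exhaust stack: 94.0 − 20·log₁₀(8.2/3.1) = 94.0 − 8.45 = 85.55 dB(A).
server rack: 69.3 − 20·log₁₀(9.1/1.2) = 69.3 − 17.60 = 51.70 dB(A).
Σ 10^(L/10) = 3.742e+08 → L_total = 10·log₁₀(3.742e+08) = 85.73 dB(A).

86 dB(A)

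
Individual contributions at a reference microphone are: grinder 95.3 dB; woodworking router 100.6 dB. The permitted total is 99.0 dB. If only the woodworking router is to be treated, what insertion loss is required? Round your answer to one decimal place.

4.0 dB

Fixed contribution from the other source: Σ 10^(L/10) = 10^(95.3/10) = 3.388e+09 (95.30 dB).
To meet 99.0 dB overall, the treated woodworking router may contribute at most 10^(99.0/10) − 3.388e+09 = 4.555e+09, i.e. 96.58 dB.
So the woodworking router must be reduced from 100.6 to 96.58 dB: IL = 4.02 dB.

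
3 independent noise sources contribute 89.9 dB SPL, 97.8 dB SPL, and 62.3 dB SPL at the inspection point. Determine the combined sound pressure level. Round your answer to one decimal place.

98.5 dB SPL

For uncorrelated sources the intensities add, so convert each level to linear form, sum, and take 10·log₁₀ of the total.
Σ 10^(L/10) = 10^(89.9/10) + 10^(97.8/10) + 10^(62.3/10) = 7.005e+09.
L_total = 10·log₁₀(7.005e+09) = 98.45 dB SPL.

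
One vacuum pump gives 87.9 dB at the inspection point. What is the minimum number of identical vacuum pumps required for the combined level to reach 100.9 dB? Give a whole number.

N identical sources give L₁ + 10·log₁₀ N, so require 10·log₁₀ N ≥ 100.9 − 87.9 = 13.0 dB.
N ≥ 10^(13.0/10) = 19.953, so N = 20.

20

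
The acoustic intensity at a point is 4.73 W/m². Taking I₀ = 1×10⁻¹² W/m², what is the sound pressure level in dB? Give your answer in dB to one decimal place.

126.7 dB

Dividing by I₀ shifts the exponent by 12: I/I₀ = 4.73×10^12.
L = 10·(0.6749 + 12) = 126.75 dB.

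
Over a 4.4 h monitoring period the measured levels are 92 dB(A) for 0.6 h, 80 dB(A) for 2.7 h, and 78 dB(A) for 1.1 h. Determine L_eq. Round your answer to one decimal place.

The energy average is taken in the linear domain: L_eq = 10·log₁₀[(Σ tᵢ·10^(Lᵢ/10))/T], T = 4.4 h.
Σ tᵢ·10^(Lᵢ/10) = 0.6·10^(92/10) + 2.7·10^(80/10) + 1.1·10^(78/10) = 1.290e+09.
L_eq = 10·log₁₀(1.290e+09/4.4) = 84.67 dB(A).

84.7 dB(A)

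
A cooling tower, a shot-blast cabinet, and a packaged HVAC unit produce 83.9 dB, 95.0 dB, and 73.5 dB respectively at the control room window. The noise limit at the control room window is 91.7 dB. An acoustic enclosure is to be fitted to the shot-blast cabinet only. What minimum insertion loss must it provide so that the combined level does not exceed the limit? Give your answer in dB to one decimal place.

Everything except the shot-blast cabinet sums to 10^(83.9/10) + 10^(73.5/10) = 2.679e+08 in linear terms, 84.28 dB.
To meet 91.7 dB overall, the treated shot-blast cabinet may contribute at most 10^(91.7/10) − 2.679e+08 = 1.211e+09, i.e. 90.83 dB.
Required insertion loss = 95.0 − 90.83 = 4.17 dB.

4.2 dB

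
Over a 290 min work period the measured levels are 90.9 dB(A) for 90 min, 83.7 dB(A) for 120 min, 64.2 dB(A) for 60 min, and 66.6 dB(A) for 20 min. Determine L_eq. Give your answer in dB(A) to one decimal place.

86.8 dB(A)

Weight each interval's intensity by its duration and average over T = 290 min:
Σ tᵢ·10^(Lᵢ/10) = 90·10^(90.9/10) + 120·10^(83.7/10) + 60·10^(64.2/10) + 20·10^(66.6/10) = 1.391e+11.
L_eq = 10·log₁₀(1.391e+11/290) = 86.81 dB(A).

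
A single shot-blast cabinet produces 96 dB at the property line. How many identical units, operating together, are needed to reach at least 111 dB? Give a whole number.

32

The shortfall is 111 − 96 = 15.0 dB, and N units add 10·log₁₀ N, so need 10·log₁₀ N ≥ 15.0.
N ≥ 10^(15.0/10) = 31.623, so N = 32.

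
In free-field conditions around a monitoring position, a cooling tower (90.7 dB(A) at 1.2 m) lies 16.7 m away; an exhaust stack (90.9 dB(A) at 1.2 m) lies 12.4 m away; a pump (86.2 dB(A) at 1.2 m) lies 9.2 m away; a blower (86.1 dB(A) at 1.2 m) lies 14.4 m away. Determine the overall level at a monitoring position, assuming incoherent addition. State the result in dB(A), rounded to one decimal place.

74.4 dB(A)

Apply inverse-square spreading to bring every level to the receiver, then sum 10^(L/10).
cooling tower: 90.7 − 20·log₁₀(16.7/1.2) = 90.7 − 22.87 = 67.83 dB(A).
exhaust stack: 90.9 − 20·log₁₀(12.4/1.2) = 90.9 − 20.28 = 70.62 dB(A).
pump: 86.2 − 20·log₁₀(9.2/1.2) = 86.2 − 17.69 = 68.51 dB(A).
blower: 86.1 − 20·log₁₀(14.4/1.2) = 86.1 − 21.58 = 64.52 dB(A).
Σ 10^(L/10) = 2.751e+07 → L_total = 10·log₁₀(2.751e+07) = 74.39 dB(A).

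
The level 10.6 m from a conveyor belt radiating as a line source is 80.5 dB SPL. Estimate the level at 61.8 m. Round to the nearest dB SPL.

For a line source, L₂ = L₁ − 10·log₁₀(r₂/r₁).
L₂ = 80.5 − 10·log₁₀(61.8/10.6) = 80.5 − 7.657 = 72.84 dB SPL.

73 dB SPL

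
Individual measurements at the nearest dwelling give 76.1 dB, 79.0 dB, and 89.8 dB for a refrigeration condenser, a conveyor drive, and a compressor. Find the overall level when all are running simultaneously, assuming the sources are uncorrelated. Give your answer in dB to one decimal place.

For uncorrelated sources the intensities add, so convert each level to linear form, sum, and take 10·log₁₀ of the total.
Σ 10^(L/10) = 10^(76.1/10) + 10^(79.0/10) + 10^(89.8/10) = 1.075e+09.
L_total = 10·log₁₀(1.075e+09) = 90.31 dB.

90.3 dB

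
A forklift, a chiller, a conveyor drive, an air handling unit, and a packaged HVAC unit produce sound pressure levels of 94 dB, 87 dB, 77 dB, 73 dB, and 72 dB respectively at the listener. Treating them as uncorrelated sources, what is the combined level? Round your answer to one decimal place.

94.9 dB

For uncorrelated sources the intensities add, so convert each level to linear form, sum, and take 10·log₁₀ of the total.
Σ 10^(L/10) = 10^(94/10) + 10^(87/10) + 10^(77/10) + 10^(73/10) + 10^(72/10) = 3.099e+09.
L_total = 10·log₁₀(3.099e+09) = 94.91 dB.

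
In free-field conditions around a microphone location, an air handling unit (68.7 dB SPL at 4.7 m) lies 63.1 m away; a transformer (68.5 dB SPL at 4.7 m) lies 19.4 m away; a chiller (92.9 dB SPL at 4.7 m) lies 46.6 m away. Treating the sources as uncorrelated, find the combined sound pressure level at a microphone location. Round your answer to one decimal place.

73.1 dB SPL

First find each source's level at the receiver (point-source: −20·log₁₀(r/r_ref)), then combine on an intensity basis.
air handling unit: 68.7 − 20·log₁₀(63.1/4.7) = 68.7 − 22.56 = 46.14 dB SPL.
transformer: 68.5 − 20·log₁₀(19.4/4.7) = 68.5 − 12.31 = 56.19 dB SPL.
chiller: 92.9 − 20·log₁₀(46.6/4.7) = 92.9 − 19.93 = 72.97 dB SPL.
Σ 10^(L/10) = 2.029e+07 → L_total = 10·log₁₀(2.029e+07) = 73.07 dB SPL.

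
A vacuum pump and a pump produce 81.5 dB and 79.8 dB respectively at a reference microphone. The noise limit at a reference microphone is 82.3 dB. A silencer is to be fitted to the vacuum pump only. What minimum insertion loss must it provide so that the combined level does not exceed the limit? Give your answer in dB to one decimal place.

Everything except the vacuum pump sums to 10^(79.8/10) = 9.550e+07 in linear terms, 79.80 dB.
The limit corresponds to 10^(82.3/10) = 1.698e+08; subtracting the fixed part leaves 7.433e+07 for the vacuum pump, i.e. 78.71 dB.
So the vacuum pump must be reduced from 81.5 to 78.71 dB: IL = 2.79 dB.

2.8 dB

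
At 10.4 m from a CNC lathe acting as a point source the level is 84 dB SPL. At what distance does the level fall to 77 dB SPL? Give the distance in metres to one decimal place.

23.3 m

For a point source L₁ − L₂ = 20·log₁₀(r₂/r₁), so r₂ = r₁·10^((L₁−L₂)/20).
r₂ = 10.4·10^((84−77)/20) = 10.4·10^(7.0/20) = 23.28 m.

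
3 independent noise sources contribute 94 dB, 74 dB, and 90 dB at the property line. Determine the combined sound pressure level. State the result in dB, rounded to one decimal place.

Incoherent sources combine by intensity addition: L_total = 10·log₁₀(Σ 10^(L_i/10)).
Σ 10^(L/10) = 10^(94/10) + 10^(74/10) + 10^(90/10) = 3.537e+09.
L_total = 10·log₁₀(3.537e+09) = 95.49 dB.

95.5 dB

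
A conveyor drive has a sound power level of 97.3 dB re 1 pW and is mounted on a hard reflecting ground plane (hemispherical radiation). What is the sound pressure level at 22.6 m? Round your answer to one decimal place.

62.2 dB

The power spreads over a hemisphere of area 2π·r², so L_p = L_w − 10·log₁₀(2π·r²).
2π·r² = 3209 m², 10·log₁₀ of that is 35.064 dB.
L_p = 97.3 − 35.064 = 62.24 dB.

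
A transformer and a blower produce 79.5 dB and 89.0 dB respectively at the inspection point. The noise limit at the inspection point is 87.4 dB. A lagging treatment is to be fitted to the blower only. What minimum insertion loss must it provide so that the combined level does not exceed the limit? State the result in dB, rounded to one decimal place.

Fixed contribution from the other source: Σ 10^(L/10) = 10^(79.5/10) = 8.913e+07 (79.50 dB).
The limit corresponds to 10^(87.4/10) = 5.495e+08; subtracting the fixed part leaves 4.604e+08 for the blower, i.e. 86.63 dB.
So the blower must be reduced from 89.0 to 86.63 dB: IL = 2.37 dB.

2.4 dB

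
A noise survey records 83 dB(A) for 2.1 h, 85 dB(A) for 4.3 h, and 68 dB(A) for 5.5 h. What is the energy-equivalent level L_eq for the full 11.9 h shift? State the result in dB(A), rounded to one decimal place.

L_eq = 10·log₁₀[(1/T)·Σ tᵢ·10^(Lᵢ/10)] with T = 11.9 h.
Σ tᵢ·10^(Lᵢ/10) = 2.1·10^(83/10) + 4.3·10^(85/10) + 5.5·10^(68/10) = 1.813e+09.
L_eq = 10·log₁₀(1.813e+09/11.9) = 81.83 dB(A).

81.8 dB(A)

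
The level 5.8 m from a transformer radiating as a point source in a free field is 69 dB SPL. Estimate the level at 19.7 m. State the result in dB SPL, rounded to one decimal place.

Point-source attenuation: ΔL = 20·log₁₀(r₂/r₁) = 20·log₁₀(19.7/5.8) = 10.621 dB.
L₂ = 69 − 20·log₁₀(19.7/5.8) = 69 − 10.621 = 58.38 dB SPL.

58.4 dB SPL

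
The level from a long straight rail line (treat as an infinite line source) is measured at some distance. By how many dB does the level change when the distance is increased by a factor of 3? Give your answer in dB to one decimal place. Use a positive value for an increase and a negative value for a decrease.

A line source loses 3 dB per doubling of distance; generally ΔL = −10·log₁₀(r₂/r₁).
ΔL = −10·log₁₀(3) = -4.77 dB.

-4.8 dB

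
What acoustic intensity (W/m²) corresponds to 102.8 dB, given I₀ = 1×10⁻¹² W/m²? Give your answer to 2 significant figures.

I = I₀·10^(L/10) = 10⁻¹² × 10^(102.8/10) = 10^(-1.720).

0.019 W/m²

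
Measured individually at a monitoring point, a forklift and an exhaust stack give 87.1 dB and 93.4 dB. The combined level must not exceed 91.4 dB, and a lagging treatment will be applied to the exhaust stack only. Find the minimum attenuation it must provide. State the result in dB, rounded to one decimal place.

4.0 dB

Everything except the exhaust stack sums to 10^(87.1/10) = 5.129e+08 in linear terms, 87.10 dB.
To meet 91.4 dB overall, the treated exhaust stack may contribute at most 10^(91.4/10) − 5.129e+08 = 8.675e+08, i.e. 89.38 dB.
So the exhaust stack must be reduced from 93.4 to 89.38 dB: IL = 4.02 dB.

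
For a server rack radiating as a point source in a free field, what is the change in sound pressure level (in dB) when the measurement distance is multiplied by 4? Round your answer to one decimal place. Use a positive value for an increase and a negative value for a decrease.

With spherical spreading the level changes by −20·log₁₀(r₂/r₁).
ΔL = −20·log₁₀(4) = -12.04 dB.

-12.0 dB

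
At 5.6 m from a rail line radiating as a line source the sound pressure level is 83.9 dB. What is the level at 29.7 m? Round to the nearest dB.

77 dB

Cylindrical spreading from a line source gives a 10·log₁₀(r₂/r₁) drop.
L₂ = 83.9 − 10·log₁₀(29.7/5.6) = 83.9 − 7.246 = 76.65 dB.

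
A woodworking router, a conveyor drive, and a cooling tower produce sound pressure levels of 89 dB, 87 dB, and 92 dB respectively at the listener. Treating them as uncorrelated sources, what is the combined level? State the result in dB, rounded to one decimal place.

94.6 dB

For uncorrelated sources the intensities add, so convert each level to linear form, sum, and take 10·log₁₀ of the total.
Σ 10^(L/10) = 10^(89/10) + 10^(87/10) + 10^(92/10) = 2.880e+09.
L_total = 10·log₁₀(2.880e+09) = 94.59 dB.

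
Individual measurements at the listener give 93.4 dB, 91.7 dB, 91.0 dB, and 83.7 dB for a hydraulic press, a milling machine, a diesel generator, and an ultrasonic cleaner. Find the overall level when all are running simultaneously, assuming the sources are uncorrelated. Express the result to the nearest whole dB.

Incoherent sources combine by intensity addition: L_total = 10·log₁₀(Σ 10^(L_i/10)).
Σ 10^(L/10) = 10^(93.4/10) + 10^(91.7/10) + 10^(91.0/10) + 10^(83.7/10) = 5.160e+09.
L_total = 10·log₁₀(5.160e+09) = 97.13 dB.

97 dB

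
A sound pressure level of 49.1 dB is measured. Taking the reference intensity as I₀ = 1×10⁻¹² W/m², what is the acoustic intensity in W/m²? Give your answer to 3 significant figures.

8.13e-08 W/m²

L = 10·log₁₀(I/I₀) ⇒ I = I₀·10^(L/10) = 10⁻¹² × 10^4.91.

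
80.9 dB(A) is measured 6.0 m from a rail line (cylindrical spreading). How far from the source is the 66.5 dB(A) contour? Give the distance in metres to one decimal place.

165.3 m

Line-source spreading drops the level by 10·log₁₀(r₂/r₁); inverting, r₂/r₁ = 10^(ΔL/10).
r₂ = 6.0·10^((80.9−66.5)/10) = 6.0·10^(14.4/10) = 165.25 m.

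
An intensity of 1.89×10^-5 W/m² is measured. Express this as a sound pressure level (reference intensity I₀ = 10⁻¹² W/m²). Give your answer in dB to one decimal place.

I/I₀ = 1.89×10^-5/10⁻¹² = 1.89×10^7, and L = 10·log₁₀(I/I₀).
L = 10·(0.2765 + 7) = 72.76 dB.

72.8 dB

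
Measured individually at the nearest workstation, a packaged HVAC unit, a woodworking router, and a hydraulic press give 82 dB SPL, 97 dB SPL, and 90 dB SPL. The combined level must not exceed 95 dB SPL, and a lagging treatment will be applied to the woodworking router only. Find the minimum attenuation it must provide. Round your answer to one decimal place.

4.0 dB

Fixed contribution from the other sources: Σ 10^(L/10) = 10^(82/10) + 10^(90/10) = 1.158e+09 (90.64 dB SPL).
The limit corresponds to 10^(95/10) = 3.162e+09; subtracting the fixed part leaves 2.004e+09 for the woodworking router, i.e. 93.02 dB SPL.
Required insertion loss = 97 − 93.02 = 3.98 dB.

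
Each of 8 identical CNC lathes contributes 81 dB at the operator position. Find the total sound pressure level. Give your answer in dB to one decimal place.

N identical incoherent sources raise the level by 10·log₁₀ N.
L_total = 81 + 10·log₁₀(8) = 81 + 9.031 = 90.03 dB.

90.0 dB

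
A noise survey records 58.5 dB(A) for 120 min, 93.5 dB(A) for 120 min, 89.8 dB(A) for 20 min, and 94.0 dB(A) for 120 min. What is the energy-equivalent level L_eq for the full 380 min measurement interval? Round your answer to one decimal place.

91.9 dB(A)

L_eq = 10·log₁₀[(1/T)·Σ tᵢ·10^(Lᵢ/10)] with T = 380 min.
Σ tᵢ·10^(Lᵢ/10) = 120·10^(58.5/10) + 120·10^(93.5/10) + 20·10^(89.8/10) + 120·10^(94.0/10) = 5.893e+11.
L_eq = 10·log₁₀(5.893e+11/380) = 91.91 dB(A).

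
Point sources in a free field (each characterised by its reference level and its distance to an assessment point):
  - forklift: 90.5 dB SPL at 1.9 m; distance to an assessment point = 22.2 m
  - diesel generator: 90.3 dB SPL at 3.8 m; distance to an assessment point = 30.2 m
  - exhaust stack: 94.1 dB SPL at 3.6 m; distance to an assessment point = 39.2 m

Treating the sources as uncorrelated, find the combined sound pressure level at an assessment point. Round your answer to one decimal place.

First find each source's level at the receiver (point-source: −20·log₁₀(r/r_ref)), then combine on an intensity basis.
forklift: 90.5 − 20·log₁₀(22.2/1.9) = 90.5 − 21.35 = 69.15 dB SPL.
diesel generator: 90.3 − 20·log₁₀(30.2/3.8) = 90.3 − 18.00 = 72.30 dB SPL.
exhaust stack: 94.1 − 20·log₁₀(39.2/3.6) = 94.1 − 20.74 = 73.36 dB SPL.
Σ 10^(L/10) = 4.686e+07 → L_total = 10·log₁₀(4.686e+07) = 76.71 dB SPL.

76.7 dB SPL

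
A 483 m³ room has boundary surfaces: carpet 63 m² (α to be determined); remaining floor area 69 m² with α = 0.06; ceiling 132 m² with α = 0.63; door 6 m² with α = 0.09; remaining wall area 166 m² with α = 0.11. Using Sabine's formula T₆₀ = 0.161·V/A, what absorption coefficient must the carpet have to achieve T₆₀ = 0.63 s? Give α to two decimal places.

Required total absorption A = 0.161·483/0.63 = 123.43 m².
Absorption from the other surfaces = 69·0.06 + 132·0.63 + 6·0.09 + 166·0.11 = 106.10 m², so the carpet must supply 17.33 m² over 63 m².
α = 17.33/63 = 0.275.

0.28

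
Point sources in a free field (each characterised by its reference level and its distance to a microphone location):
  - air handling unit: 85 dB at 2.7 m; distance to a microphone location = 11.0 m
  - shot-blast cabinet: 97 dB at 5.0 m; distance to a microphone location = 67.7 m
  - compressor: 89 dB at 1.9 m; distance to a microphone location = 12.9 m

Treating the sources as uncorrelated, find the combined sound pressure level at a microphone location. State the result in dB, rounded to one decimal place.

78.0 dB

First find each source's level at the receiver (point-source: −20·log₁₀(r/r_ref)), then combine on an intensity basis.
air handling unit: 85 − 20·log₁₀(11.0/2.7) = 85 − 12.20 = 72.80 dB.
shot-blast cabinet: 97 − 20·log₁₀(67.7/5.0) = 97 − 22.63 = 74.37 dB.
compressor: 89 − 20·log₁₀(12.9/1.9) = 89 − 16.64 = 72.36 dB.
Σ 10^(L/10) = 6.362e+07 → L_total = 10·log₁₀(6.362e+07) = 78.04 dB.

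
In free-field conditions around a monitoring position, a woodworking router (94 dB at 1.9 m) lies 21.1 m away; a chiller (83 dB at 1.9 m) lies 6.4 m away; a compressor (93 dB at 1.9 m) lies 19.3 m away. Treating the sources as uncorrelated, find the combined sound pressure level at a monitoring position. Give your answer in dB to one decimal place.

77.6 dB

Propagate each source to the receiver with L = L_ref − 20·log₁₀(r/r_ref), then add intensities.
woodworking router: 94 − 20·log₁₀(21.1/1.9) = 94 − 20.91 = 73.09 dB.
chiller: 83 − 20·log₁₀(6.4/1.9) = 83 − 10.55 = 72.45 dB.
compressor: 93 − 20·log₁₀(19.3/1.9) = 93 − 20.14 = 72.86 dB.
Σ 10^(L/10) = 5.729e+07 → L_total = 10·log₁₀(5.729e+07) = 77.58 dB.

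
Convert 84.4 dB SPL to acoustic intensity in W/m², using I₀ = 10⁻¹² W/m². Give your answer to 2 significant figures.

I = I₀·10^(L/10) = 10⁻¹² × 10^(84.4/10) = 10^(-3.560).

0.00028 W/m²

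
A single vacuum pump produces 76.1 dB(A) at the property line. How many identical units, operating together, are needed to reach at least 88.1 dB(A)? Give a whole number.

N identical sources give L₁ + 10·log₁₀ N, so require 10·log₁₀ N ≥ 88.1 − 76.1 = 12.0 dB.
N ≥ 10^(12.0/10) = 15.849, so N = 16.

16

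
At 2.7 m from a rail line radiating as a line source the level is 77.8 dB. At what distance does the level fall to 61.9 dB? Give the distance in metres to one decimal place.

105.0 m

The 15.9 dB drop corresponds to a distance ratio of 10^(15.9/10) for a line source.
r₂ = 2.7·10^((77.8−61.9)/10) = 2.7·10^(15.9/10) = 105.04 m.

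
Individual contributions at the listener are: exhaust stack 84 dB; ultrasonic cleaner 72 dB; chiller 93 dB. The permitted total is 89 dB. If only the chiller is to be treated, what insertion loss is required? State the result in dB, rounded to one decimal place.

Fixed contribution from the other sources: Σ 10^(L/10) = 10^(84/10) + 10^(72/10) = 2.670e+08 (84.27 dB).
To meet 89 dB overall, the treated chiller may contribute at most 10^(89/10) − 2.670e+08 = 5.273e+08, i.e. 87.22 dB.
So the chiller must be reduced from 93 to 87.22 dB: IL = 5.78 dB.

5.8 dB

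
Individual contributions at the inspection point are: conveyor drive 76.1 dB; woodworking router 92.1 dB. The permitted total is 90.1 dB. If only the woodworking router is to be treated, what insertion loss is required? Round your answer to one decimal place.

The untreated sources together contribute 10^(76.1/10) = 4.074e+07, i.e. 76.10 dB.
To meet 90.1 dB overall, the treated woodworking router may contribute at most 10^(90.1/10) − 4.074e+07 = 9.826e+08, i.e. 89.92 dB.
Required insertion loss = 92.1 − 89.92 = 2.18 dB.

2.2 dB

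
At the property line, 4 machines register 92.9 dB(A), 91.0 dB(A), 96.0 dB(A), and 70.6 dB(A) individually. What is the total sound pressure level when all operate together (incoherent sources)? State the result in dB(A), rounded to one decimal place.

98.6 dB(A)

For uncorrelated sources the intensities add, so convert each level to linear form, sum, and take 10·log₁₀ of the total.
Σ 10^(L/10) = 10^(92.9/10) + 10^(91.0/10) + 10^(96.0/10) + 10^(70.6/10) = 7.201e+09.
L_total = 10·log₁₀(7.201e+09) = 98.57 dB(A).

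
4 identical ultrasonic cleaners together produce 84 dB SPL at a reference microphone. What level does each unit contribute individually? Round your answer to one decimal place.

Dividing the total intensity by 4 lowers the level by 10·log₁₀ 4 = 6.021 dB: L₁ = 84 − 6.021.

78.0 dB SPL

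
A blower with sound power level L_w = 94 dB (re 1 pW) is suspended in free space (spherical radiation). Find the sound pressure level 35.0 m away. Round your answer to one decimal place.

The power spreads over a sphere of area 4π·r², so L_p = L_w − 10·log₁₀(4π·r²).
4π·r² = 1.539e+04 m², 10·log₁₀ of that is 41.873 dB.
L_p = 94 − 41.873 = 52.13 dB.

52.1 dB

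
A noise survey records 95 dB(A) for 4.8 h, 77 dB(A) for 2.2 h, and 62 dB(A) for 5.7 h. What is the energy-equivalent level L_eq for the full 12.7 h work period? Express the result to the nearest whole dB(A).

Weight each interval's intensity by its duration and average over T = 12.7 h:
Σ tᵢ·10^(Lᵢ/10) = 4.8·10^(95/10) + 2.2·10^(77/10) + 5.7·10^(62/10) = 1.530e+10.
L_eq = 10·log₁₀(1.530e+10/12.7) = 90.81 dB(A).

91 dB(A)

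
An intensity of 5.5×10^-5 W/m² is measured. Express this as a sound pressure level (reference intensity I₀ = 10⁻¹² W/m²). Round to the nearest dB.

L = 10·log₁₀(I/I₀) = 10·log₁₀(5.5×10^-5/10⁻¹²) = 10·log₁₀(5.5×10^7).
L = 10·(0.7404 + 7) = 77.40 dB.

77 dB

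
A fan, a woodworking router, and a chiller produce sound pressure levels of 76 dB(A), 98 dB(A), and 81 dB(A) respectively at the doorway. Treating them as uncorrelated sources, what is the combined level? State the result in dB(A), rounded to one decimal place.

Incoherent sources combine by intensity addition: L_total = 10·log₁₀(Σ 10^(L_i/10)).
Σ 10^(L/10) = 10^(76/10) + 10^(98/10) + 10^(81/10) = 6.475e+09.
L_total = 10·log₁₀(6.475e+09) = 98.11 dB(A).

98.1 dB(A)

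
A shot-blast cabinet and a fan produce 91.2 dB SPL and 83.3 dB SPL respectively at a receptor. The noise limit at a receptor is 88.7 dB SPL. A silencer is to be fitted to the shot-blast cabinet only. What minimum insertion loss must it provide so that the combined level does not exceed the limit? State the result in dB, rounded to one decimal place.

4.0 dB

The untreated sources together contribute 10^(83.3/10) = 2.138e+08, i.e. 83.30 dB SPL.
To meet 88.7 dB SPL overall, the treated shot-blast cabinet may contribute at most 10^(88.7/10) − 2.138e+08 = 5.275e+08, i.e. 87.22 dB SPL.
Required insertion loss = 91.2 − 87.22 = 3.98 dB.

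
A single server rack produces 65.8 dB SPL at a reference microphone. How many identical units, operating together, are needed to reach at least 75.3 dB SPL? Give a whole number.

Need L₁ + 10·log₁₀ N ≥ 75.3, i.e. log₁₀ N ≥ 0.95.
N ≥ 10^(9.5/10) = 8.913, so N = 9.

9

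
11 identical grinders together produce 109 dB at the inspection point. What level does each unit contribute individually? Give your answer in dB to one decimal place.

Dividing the total intensity by 11 lowers the level by 10·log₁₀ 11 = 10.414 dB: L₁ = 109 − 10.414.

98.6 dB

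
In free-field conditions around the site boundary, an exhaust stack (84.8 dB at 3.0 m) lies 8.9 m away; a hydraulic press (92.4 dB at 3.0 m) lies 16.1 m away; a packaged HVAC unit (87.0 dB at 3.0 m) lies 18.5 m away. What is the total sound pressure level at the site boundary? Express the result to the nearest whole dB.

80 dB

Propagate each source to the receiver with L = L_ref − 20·log₁₀(r/r_ref), then add intensities.
exhaust stack: 84.8 − 20·log₁₀(8.9/3.0) = 84.8 − 9.45 = 75.35 dB.
hydraulic press: 92.4 − 20·log₁₀(16.1/3.0) = 92.4 − 14.59 = 77.81 dB.
packaged HVAC unit: 87.0 − 20·log₁₀(18.5/3.0) = 87.0 − 15.80 = 71.20 dB.
Σ 10^(L/10) = 1.078e+08 → L_total = 10·log₁₀(1.078e+08) = 80.33 dB.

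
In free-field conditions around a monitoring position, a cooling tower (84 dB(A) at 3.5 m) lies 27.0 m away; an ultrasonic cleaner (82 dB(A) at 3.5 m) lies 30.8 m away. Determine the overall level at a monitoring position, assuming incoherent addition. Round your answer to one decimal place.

68.0 dB(A)

Propagate each source to the receiver with L = L_ref − 20·log₁₀(r/r_ref), then add intensities.
cooling tower: 84 − 20·log₁₀(27.0/3.5) = 84 − 17.75 = 66.25 dB(A).
ultrasonic cleaner: 82 − 20·log₁₀(30.8/3.5) = 82 − 18.89 = 63.11 dB(A).
Σ 10^(L/10) = 6.268e+06 → L_total = 10·log₁₀(6.268e+06) = 67.97 dB(A).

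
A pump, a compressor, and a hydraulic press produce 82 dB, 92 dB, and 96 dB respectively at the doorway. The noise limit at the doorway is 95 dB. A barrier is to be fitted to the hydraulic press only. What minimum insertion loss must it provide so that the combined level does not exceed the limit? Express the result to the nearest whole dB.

4 dB

The untreated sources together contribute 10^(82/10) + 10^(92/10) = 1.743e+09, i.e. 92.41 dB.
To meet 95 dB overall, the treated hydraulic press may contribute at most 10^(95/10) − 1.743e+09 = 1.419e+09, i.e. 91.52 dB.
So the hydraulic press must be reduced from 96 to 91.52 dB: IL = 4.48 dB.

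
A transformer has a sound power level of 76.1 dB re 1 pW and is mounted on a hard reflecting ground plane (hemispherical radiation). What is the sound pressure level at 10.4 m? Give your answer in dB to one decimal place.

47.8 dB

Free-field hemispherical radiation: L_p = L_w − 10·log₁₀(2π·r²), r = 10.4 m.
2π·r² = 679.6 m², 10·log₁₀ of that is 28.322 dB.
L_p = 76.1 − 28.322 = 47.78 dB.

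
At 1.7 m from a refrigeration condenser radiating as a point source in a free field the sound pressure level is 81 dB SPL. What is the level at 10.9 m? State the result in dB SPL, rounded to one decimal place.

64.9 dB SPL

For a point source, L₂ = L₁ − 20·log₁₀(r₂/r₁).
L₂ = 81 − 20·log₁₀(10.9/1.7) = 81 − 16.140 = 64.86 dB SPL.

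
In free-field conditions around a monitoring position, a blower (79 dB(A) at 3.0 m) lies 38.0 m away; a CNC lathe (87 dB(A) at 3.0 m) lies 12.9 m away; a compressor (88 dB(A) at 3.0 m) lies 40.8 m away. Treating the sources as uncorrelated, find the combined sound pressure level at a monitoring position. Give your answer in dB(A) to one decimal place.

Propagate each source to the receiver with L = L_ref − 20·log₁₀(r/r_ref), then add intensities.
blower: 79 − 20·log₁₀(38.0/3.0) = 79 − 22.05 = 56.95 dB(A).
CNC lathe: 87 − 20·log₁₀(12.9/3.0) = 87 − 12.67 = 74.33 dB(A).
compressor: 88 − 20·log₁₀(40.8/3.0) = 88 − 22.67 = 65.33 dB(A).
Σ 10^(L/10) = 3.101e+07 → L_total = 10·log₁₀(3.101e+07) = 74.92 dB(A).

74.9 dB(A)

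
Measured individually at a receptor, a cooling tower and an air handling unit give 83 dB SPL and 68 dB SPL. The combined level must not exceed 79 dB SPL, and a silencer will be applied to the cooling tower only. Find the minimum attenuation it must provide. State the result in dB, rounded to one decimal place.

4.4 dB

Everything except the cooling tower sums to 10^(68/10) = 6.310e+06 in linear terms, 68.00 dB SPL.
To meet 79 dB SPL overall, the treated cooling tower may contribute at most 10^(79/10) − 6.310e+06 = 7.312e+07, i.e. 78.64 dB SPL.
So the cooling tower must be reduced from 83 to 78.64 dB SPL: IL = 4.36 dB.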